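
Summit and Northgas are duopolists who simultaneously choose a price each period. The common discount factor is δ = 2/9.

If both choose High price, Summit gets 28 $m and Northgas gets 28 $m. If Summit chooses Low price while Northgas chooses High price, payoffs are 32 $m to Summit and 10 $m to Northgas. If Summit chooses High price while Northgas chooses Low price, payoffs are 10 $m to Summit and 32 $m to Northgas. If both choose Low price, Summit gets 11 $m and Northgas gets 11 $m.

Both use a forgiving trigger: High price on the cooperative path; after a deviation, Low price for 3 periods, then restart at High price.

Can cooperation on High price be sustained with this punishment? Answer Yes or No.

Yes

IC: δ+…+δ^3 ≥ (32−28)/(28−11) = 4/17.
At δ = 2/9: partial sum = 0.2826 ≥ 0.2353. Cooperation sustainable.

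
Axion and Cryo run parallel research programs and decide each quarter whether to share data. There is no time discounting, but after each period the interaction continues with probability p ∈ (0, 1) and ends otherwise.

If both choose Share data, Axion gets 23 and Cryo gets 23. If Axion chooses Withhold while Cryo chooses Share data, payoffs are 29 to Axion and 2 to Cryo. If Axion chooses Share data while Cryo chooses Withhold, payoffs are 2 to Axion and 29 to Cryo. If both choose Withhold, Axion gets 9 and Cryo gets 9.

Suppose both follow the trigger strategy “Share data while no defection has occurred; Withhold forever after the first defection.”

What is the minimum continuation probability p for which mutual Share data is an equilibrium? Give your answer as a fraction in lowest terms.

3/10

Expected cooperation value is 23 + p·23 + p²·23 + … = 23/(1−p); deviation gives 29 + p·9/(1−p).
23 ≥ 29(1−p) + 9p ⇒ 20p ≥ 6 ⇒ p ≥ 6/20 = 3/10.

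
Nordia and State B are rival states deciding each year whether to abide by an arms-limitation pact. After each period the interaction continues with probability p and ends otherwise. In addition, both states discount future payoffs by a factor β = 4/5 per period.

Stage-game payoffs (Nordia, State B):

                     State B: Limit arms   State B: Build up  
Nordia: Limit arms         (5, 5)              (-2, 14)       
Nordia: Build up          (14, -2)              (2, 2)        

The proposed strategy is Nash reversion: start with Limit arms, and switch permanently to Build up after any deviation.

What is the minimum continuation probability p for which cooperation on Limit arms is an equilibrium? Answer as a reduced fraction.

Expected continuation weight on next period's payoff is β·p = 4/5·p, which plays the role of the discount factor.
Cooperation requires 4/5·p ≥ (14−5)/(14−2) = 3/4, hence p ≥ 15/16.

15/16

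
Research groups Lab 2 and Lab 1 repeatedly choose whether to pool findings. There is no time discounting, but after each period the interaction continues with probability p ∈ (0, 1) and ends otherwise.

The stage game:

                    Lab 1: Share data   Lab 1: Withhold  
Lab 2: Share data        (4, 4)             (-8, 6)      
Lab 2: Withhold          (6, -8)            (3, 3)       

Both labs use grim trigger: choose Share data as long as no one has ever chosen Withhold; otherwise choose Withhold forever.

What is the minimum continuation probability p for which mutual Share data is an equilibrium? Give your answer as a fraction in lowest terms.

Expected cooperation value is 4 + p·4 + p²·4 + … = 4/(1−p); deviation gives 6 + p·3/(1−p).
4 ≥ 6(1−p) + 3p ⇒ 3p ≥ 2 ⇒ p ≥ 2/3.

2/3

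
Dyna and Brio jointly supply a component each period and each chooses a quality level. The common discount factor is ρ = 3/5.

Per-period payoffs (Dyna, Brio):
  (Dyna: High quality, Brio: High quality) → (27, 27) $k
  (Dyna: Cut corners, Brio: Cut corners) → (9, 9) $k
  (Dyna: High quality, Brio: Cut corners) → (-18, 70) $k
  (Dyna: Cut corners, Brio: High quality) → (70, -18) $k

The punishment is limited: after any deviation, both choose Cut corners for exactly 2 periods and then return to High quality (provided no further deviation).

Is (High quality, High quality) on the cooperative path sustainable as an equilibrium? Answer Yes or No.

No

IC: ρ+…+ρ^2 ≥ (70−27)/(27−9) = 43/18.
At ρ = 3/5: partial sum = 0.9600 < 2.3889. Cooperation not sustainable.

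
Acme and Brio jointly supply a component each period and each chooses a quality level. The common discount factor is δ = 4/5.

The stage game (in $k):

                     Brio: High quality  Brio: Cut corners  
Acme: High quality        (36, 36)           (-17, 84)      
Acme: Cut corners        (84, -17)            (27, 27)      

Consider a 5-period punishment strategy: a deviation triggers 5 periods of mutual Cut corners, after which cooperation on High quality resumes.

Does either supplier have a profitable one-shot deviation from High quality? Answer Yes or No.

IC: δ+…+δ^5 ≥ (84−36)/(36−27) = 16/3.
At δ = 4/5: partial sum = 2.6893 < 5.3333. Cooperation not sustainable.

Yes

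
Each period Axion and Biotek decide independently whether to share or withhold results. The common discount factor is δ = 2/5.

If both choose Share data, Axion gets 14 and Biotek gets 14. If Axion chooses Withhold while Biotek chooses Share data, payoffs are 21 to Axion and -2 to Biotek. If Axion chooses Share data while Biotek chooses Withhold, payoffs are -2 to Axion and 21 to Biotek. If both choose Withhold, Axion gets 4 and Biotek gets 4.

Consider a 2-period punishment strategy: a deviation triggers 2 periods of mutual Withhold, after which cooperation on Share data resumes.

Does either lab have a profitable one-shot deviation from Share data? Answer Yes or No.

Comparing payoff streams over the 3 periods until play realigns: cooperate → 14(1+δ+…+δ^2); deviate → 21 + 4(δ+…+δ^2).
Cooperation is sustained iff (14−4)(δ+…+δ^2) ≥ 21−14.
δ+…+δ^2 = 2/5·(1−(2/5)^2)/(1−2/5) = 0.5600, and (21−14)/(14−4) = 0.7000.
0.5600 < 0.7000, so cooperation is not sustainable.

Yes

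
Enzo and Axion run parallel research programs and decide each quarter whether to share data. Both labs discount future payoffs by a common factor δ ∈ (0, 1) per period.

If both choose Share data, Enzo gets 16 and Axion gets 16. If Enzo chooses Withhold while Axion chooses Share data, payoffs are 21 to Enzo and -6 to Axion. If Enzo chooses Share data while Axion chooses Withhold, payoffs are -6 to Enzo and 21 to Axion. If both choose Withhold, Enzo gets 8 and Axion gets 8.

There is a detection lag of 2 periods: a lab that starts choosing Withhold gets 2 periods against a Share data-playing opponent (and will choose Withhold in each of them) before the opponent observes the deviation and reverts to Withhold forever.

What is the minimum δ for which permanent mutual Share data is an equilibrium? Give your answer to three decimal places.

A deviator earns 21 for 2 periods, then 8 forever; cooperating earns 16 forever. Multiplying the IC by (1−δ):
16 ≥ 21(1−δ^2) + 8δ^2, so 13·δ^2 ≥ 5 and δ^2 ≥ 5/13.
δ ≥ (5/13)^(1/2) ≈ 0.620.

0.620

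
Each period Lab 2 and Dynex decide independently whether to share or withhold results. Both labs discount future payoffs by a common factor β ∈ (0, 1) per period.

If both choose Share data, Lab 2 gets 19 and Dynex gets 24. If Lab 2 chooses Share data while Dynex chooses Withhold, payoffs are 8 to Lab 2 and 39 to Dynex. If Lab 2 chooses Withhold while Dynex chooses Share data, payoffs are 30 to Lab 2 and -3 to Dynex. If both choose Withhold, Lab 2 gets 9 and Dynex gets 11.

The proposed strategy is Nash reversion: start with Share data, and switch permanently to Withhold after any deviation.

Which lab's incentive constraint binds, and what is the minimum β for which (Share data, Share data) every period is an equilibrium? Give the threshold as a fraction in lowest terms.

Dynex; β ≥ 15/28

Lab 2's threshold: (30−19)/(30−9) = 11/21.
Dynex's threshold: (39−24)/(39−11) = 15/28.
11/21 < 15/28, so Dynex binds and β* = 15/28.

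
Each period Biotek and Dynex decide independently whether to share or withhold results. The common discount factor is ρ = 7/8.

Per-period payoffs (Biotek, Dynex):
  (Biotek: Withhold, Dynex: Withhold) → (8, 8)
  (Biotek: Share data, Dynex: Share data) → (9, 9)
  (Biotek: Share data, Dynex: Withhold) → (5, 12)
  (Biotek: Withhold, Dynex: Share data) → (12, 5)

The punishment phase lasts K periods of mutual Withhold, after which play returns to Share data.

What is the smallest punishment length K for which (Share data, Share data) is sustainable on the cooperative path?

Need Σ_{k=1}^{K} ρ^k ≥ (12−9)/(9−8) = 3.0000 at ρ = 7/8.
At K = 4 the sum is 2.8967 < 3.0000; at K = 5 it is 3.4096 ≥ 3.0000.
So the minimum punishment length is K = 5.

5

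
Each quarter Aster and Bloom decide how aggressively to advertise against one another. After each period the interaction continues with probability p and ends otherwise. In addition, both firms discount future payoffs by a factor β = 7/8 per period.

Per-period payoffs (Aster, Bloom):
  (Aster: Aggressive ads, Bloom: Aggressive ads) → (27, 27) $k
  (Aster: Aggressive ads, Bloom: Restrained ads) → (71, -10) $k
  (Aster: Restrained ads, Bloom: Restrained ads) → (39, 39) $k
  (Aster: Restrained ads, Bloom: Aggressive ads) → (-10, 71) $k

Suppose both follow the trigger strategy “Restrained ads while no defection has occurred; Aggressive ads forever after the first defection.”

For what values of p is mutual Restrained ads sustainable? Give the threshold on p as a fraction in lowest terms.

64/77

With continuation probability p and discount β, the effective per-period discount factor is βp.
Grim-trigger IC: βp ≥ (71−39)/(71−27) = 8/11.
So p ≥ (8/11)/(7/8) = 64/77.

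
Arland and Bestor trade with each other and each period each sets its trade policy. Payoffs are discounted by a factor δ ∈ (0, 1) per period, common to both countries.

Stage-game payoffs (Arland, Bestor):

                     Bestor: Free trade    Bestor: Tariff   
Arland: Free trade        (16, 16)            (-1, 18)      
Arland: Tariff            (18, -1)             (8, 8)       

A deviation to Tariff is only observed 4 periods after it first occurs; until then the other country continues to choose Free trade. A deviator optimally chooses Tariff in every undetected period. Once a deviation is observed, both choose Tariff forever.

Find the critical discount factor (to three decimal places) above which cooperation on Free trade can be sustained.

A deviator earns 18 for 4 periods, then 8 forever; cooperating earns 16 forever. Multiplying the IC by (1−δ):
16 ≥ 18(1−δ^4) + 8δ^4, so 10·δ^4 ≥ 2 and δ^4 ≥ 1/5.
δ ≥ (1/5)^(1/4) ≈ 0.669.

0.669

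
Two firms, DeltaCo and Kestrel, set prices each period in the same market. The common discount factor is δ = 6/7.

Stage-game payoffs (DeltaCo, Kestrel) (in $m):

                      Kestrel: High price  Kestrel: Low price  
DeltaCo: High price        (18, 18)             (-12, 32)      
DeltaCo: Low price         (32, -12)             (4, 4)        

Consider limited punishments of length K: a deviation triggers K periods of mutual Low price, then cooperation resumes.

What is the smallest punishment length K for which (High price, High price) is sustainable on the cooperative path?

IC: δ(1−δ^K)/(1−δ) ≥ (32−18)/(18−4) = 1.
With δ = 6/7: need 1 − δ^K ≥ 1·(1−6/7)/(6/7), i.e. δ^K ≤ 0.8333.
Since (6/7)^1 = 0.8571 and (6/7)^2 = 0.7347, the smallest such K is 2.

2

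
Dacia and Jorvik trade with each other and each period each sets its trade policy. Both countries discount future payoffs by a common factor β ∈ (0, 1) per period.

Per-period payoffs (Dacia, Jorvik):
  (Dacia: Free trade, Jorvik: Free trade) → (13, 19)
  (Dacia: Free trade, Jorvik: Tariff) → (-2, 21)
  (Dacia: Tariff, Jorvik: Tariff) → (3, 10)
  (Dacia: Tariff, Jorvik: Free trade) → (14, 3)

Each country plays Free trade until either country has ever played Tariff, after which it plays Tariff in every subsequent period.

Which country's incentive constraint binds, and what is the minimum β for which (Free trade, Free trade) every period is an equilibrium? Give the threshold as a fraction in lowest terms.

For Dacia: deviation gain 14−13 = 1, per-period punishment loss 13−3 = 10. IC gives β ≥ 1/11.
For Jorvik: gain 2, loss 9 per period, so β ≥ 2/11.
The tighter constraint is Jorvik's, so cooperation needs β ≥ 2/11.

Jorvik; β ≥ 2/11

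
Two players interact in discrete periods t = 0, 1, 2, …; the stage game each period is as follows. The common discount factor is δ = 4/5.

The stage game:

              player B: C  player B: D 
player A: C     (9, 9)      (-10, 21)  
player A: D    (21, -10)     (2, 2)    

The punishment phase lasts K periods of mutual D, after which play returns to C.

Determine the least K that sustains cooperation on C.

IC: δ(1−δ^K)/(1−δ) ≥ (21−9)/(9−2) = 12/7.
With δ = 4/5: need 1 − δ^K ≥ 12/7·(1−4/5)/(4/5), i.e. δ^K ≤ 0.5714.
Since (4/5)^2 = 0.6400 and (4/5)^3 = 0.5120, the smallest such K is 3.

3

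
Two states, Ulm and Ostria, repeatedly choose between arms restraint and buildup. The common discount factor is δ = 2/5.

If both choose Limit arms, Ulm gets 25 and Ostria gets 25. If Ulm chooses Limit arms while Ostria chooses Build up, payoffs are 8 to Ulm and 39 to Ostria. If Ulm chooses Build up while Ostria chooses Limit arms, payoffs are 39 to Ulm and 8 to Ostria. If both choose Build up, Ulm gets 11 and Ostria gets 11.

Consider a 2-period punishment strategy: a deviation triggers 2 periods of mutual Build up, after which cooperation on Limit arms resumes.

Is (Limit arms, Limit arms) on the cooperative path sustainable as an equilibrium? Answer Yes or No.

Comparing payoff streams over the 3 periods until play realigns: cooperate → 25(1+δ+…+δ^2); deviate → 39 + 11(δ+…+δ^2).
Cooperation is sustained iff (25−11)(δ+…+δ^2) ≥ 39−25.
δ+…+δ^2 = 2/5·(1−(2/5)^2)/(1−2/5) = 0.5600, and (39−25)/(25−11) = 1.0000.
0.5600 < 1.0000, so cooperation is not sustainable.

No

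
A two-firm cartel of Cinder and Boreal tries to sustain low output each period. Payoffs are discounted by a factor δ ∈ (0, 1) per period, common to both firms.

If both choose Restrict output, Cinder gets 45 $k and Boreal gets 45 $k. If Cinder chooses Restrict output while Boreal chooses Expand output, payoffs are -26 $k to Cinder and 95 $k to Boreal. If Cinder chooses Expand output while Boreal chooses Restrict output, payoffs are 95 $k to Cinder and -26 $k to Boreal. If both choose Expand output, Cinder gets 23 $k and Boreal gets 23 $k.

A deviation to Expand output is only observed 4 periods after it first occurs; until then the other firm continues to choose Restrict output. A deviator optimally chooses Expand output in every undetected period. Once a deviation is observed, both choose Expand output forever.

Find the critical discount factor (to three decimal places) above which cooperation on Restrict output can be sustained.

Deviating for the 4 undetected periods gains 95−45 = 50 per period over cooperation, then loses 45−23 = 22 per period forever once punishment starts.
Gain: 50(1 + δ + … + δ^3); loss: 22·δ^4/(1−δ).
No profitable deviation ⇔ 50(1−δ^4) ≤ 22·δ^4, i.e. δ^4 ≥ 50/(50+22) = 25/36.
Hence δ ≥ (25/36)^(1/4) ≈ 0.913.

0.913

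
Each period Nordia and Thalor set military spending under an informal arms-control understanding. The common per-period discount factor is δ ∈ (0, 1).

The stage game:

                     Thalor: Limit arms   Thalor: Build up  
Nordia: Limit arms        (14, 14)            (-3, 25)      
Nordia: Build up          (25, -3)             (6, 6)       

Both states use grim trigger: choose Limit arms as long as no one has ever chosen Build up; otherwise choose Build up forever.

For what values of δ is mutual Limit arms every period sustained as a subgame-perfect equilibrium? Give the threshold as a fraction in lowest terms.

11/19

14/(1−δ) ≥ 25 + 6δ/(1−δ)
14 ≥ 25 − 19δ
δ ≥ 11/19.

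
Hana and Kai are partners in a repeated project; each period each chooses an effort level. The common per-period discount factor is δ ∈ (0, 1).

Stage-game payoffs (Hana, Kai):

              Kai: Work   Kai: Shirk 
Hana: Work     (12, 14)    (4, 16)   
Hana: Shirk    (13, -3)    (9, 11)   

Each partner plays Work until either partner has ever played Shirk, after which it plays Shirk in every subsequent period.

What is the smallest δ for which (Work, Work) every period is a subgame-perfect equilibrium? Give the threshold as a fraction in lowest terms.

Hana's threshold: (13−12)/(13−9) = 1/4.
Kai's threshold: (16−14)/(16−11) = 2/5.
1/4 < 2/5, so Kai binds and δ* = 2/5.

2/5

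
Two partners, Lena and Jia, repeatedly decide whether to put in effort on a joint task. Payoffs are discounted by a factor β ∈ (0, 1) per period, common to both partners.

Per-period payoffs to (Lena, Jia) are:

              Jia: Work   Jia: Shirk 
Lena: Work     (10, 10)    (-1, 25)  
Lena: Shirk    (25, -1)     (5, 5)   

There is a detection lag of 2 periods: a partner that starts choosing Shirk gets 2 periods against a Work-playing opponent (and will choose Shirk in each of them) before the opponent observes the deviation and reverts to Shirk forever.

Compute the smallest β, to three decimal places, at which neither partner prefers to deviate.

A deviator earns 25 for 2 periods, then 5 forever; cooperating earns 10 forever. Multiplying the IC by (1−β):
10 ≥ 25(1−β^2) + 5β^2, so 20·β^2 ≥ 15 and β^2 ≥ 3/4.
β ≥ (3/4)^(1/2) ≈ 0.866.

0.866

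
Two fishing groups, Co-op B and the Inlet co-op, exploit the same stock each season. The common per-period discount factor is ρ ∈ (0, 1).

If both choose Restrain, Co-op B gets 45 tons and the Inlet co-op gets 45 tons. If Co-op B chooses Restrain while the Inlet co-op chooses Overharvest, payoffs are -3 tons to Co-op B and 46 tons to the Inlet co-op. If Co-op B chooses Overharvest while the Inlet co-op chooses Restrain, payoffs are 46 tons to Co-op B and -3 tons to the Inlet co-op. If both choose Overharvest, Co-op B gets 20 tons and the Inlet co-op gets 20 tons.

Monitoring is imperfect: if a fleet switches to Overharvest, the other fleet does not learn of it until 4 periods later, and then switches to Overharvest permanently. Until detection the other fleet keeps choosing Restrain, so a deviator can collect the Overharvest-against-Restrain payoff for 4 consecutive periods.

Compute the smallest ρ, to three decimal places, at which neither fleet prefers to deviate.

The best deviation is to choose Overharvest for all 4 undetected periods, earning 46 each, then 20 forever once detected.
Deviation value: 46(1−ρ^4)/(1−ρ) + 20ρ^4/(1−ρ); cooperation value: 45/(1−ρ).
IC: 45 ≥ 46(1−ρ^4) + 20ρ^4 = 46 − 26ρ^4.
So ρ^4 ≥ 1/26, giving ρ ≥ (1/26)^(1/4) ≈ 0.443.

0.443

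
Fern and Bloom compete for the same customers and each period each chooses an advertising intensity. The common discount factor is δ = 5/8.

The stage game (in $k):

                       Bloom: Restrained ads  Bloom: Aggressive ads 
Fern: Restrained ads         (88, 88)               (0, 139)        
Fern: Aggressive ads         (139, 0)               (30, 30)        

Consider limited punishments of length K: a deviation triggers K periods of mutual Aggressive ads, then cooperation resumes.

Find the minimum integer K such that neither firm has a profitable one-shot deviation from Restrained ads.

2

IC: δ(1−δ^K)/(1−δ) ≥ (139−88)/(88−30) = 51/58.
With δ = 5/8: need 1 − δ^K ≥ 51/58·(1−5/8)/(5/8), i.e. δ^K ≤ 0.4724.
Since (5/8)^1 = 0.6250 and (5/8)^2 = 0.3906, the smallest such K is 2.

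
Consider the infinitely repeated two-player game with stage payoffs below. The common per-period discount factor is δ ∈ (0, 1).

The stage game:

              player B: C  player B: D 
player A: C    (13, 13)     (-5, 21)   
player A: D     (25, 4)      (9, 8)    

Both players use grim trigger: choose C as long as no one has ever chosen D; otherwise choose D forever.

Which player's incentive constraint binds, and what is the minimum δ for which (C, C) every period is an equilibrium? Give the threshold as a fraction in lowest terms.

For player A: deviation gain 25−13 = 12, per-period punishment loss 13−9 = 4. IC gives δ ≥ 12/16 = 3/4.
For player B: gain 8, loss 5 per period, so δ ≥ 8/13.
The tighter constraint is player A's, so cooperation needs δ ≥ 3/4.

player A; δ ≥ 3/4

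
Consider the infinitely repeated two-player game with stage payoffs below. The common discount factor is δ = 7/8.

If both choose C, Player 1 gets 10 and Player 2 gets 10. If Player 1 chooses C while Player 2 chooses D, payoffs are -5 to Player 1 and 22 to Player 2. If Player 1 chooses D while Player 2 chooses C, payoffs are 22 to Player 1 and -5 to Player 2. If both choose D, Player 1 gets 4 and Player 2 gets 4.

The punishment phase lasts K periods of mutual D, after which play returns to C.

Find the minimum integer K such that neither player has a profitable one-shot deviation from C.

No profitable deviation requires (10−4)(δ+…+δ^K) ≥ 22−10, i.e. δ+…+δ^K ≥ 2 ≈ 2.0000.
With δ = 7/8, the partial sums are K=1: 0.8750, K=2: 1.6406, K=3: 2.3105.
K = 3 is the first length at which the sum reaches 2.0000.

3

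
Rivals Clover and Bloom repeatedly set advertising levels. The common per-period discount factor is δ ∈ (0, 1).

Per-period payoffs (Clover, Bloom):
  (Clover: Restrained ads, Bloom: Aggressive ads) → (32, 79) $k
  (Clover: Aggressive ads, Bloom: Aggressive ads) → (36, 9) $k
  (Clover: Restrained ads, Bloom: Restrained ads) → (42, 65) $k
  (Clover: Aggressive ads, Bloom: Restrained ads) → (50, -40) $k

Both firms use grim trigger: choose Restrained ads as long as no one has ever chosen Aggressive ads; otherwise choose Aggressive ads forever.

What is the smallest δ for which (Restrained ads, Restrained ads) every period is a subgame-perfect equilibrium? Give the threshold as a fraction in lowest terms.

Clover: cooperation gives 42 each period; deviation gives 50 once then 36 forever.
  42/(1−δ) ≥ 50 + 36δ/(1−δ) ⇒ δ ≥ 8/14 = 4/7.
Bloom: cooperation gives 65 each period; deviation gives 79 once then 9 forever.
  δ ≥ 14/70 = 1/5.
Both must hold, so the binding constraint is Clover's: δ ≥ 4/7.

4/7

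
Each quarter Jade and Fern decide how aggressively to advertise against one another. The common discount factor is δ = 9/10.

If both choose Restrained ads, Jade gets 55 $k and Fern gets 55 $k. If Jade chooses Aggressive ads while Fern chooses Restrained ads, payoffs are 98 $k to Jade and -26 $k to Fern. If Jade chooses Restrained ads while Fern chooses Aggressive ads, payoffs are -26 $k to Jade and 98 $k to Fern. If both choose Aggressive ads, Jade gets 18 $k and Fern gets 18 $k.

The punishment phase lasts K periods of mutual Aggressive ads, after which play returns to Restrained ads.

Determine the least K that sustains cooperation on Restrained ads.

2

No profitable deviation requires (55−18)(δ+…+δ^K) ≥ 98−55, i.e. δ+…+δ^K ≥ 43/37 ≈ 1.1622.
With δ = 9/10, the partial sums are K=1: 0.9000, K=2: 1.7100.
K = 2 is the first length at which the sum reaches 1.1622.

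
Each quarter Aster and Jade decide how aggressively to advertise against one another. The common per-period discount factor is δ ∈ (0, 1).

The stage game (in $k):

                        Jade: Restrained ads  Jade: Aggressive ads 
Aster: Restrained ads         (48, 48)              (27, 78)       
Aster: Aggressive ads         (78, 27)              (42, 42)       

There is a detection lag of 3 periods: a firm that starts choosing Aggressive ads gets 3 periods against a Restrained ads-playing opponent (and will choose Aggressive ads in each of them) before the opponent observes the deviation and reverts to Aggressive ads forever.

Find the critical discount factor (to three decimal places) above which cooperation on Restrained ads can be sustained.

Deviating for the 3 undetected periods gains 78−48 = 30 per period over cooperation, then loses 48−42 = 6 per period forever once punishment starts.
Gain: 30(1 + δ + … + δ^2); loss: 6·δ^3/(1−δ).
No profitable deviation ⇔ 30(1−δ^3) ≤ 6·δ^3, i.e. δ^3 ≥ 30/(30+6) = 5/6.
Hence δ ≥ (5/6)^(1/3) ≈ 0.941.

0.941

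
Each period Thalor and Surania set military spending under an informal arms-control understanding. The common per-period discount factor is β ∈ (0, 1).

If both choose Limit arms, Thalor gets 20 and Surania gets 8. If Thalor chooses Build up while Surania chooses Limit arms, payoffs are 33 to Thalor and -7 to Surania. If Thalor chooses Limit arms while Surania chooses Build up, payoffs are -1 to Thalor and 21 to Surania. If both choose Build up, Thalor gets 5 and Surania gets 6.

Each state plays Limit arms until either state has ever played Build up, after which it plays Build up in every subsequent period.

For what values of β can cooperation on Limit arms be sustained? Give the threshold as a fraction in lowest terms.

13/15

Thalor's threshold: (33−20)/(33−5) = 13/28.
Surania's threshold: (21−8)/(21−6) = 13/15.
13/28 < 13/15, so Surania binds and β* = 13/15.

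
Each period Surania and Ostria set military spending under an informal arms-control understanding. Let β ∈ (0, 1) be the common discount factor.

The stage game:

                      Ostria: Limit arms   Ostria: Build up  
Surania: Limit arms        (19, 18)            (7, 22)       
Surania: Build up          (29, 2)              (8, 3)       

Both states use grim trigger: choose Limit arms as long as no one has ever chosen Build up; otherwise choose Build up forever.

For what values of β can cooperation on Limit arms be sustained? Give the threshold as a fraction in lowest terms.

Surania's threshold: (29−19)/(29−8) = 10/21.
Ostria's threshold: (22−18)/(22−3) = 4/19.
10/21 > 4/19, so Surania binds and β* = 10/21.

10/21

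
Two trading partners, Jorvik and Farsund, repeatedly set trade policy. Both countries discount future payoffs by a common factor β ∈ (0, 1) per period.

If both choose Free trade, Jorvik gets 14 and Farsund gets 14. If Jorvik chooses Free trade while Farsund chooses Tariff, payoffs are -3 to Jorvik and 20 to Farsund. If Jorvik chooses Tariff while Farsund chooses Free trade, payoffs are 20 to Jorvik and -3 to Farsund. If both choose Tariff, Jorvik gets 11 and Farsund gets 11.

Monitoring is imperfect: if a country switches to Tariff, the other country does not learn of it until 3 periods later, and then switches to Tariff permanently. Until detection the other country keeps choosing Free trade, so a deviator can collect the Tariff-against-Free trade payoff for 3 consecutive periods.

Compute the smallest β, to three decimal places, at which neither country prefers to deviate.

Deviating for the 3 undetected periods gains 20−14 = 6 per period over cooperation, then loses 14−11 = 3 per period forever once punishment starts.
Gain: 6(1 + β + … + β^2); loss: 3·β^3/(1−β).
No profitable deviation ⇔ 6(1−β^3) ≤ 3·β^3, i.e. β^3 ≥ 6/(6+3) = 2/3.
Hence β ≥ (2/3)^(1/3) ≈ 0.874.

0.874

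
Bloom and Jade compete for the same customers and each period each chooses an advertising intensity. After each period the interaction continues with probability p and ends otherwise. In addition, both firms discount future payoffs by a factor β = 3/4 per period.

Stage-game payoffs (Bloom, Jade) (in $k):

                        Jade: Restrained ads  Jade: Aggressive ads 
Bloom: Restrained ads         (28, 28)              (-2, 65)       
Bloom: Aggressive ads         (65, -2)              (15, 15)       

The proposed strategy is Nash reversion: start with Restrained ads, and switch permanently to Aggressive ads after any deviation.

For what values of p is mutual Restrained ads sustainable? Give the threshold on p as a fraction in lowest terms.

74/75

With continuation probability p and discount β, the effective per-period discount factor is βp.
Grim-trigger IC: βp ≥ (65−28)/(65−15) = 37/50.
So p ≥ (37/50)/(3/4) = 74/75.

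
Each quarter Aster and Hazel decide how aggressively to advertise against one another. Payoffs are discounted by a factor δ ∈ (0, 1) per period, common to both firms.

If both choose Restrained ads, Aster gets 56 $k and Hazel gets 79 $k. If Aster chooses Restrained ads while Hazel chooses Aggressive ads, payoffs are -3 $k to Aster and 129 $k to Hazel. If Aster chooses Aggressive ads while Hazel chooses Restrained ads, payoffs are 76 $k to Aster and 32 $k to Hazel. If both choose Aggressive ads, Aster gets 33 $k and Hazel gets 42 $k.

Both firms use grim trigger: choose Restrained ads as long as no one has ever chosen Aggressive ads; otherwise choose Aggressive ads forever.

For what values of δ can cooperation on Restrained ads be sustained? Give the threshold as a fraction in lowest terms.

Aster: cooperation gives 56 each period; deviation gives 76 once then 33 forever.
  56/(1−δ) ≥ 76 + 33δ/(1−δ) ⇒ δ ≥ 20/43.
Hazel: cooperation gives 79 each period; deviation gives 129 once then 42 forever.
  δ ≥ 50/87.
Both must hold, so the binding constraint is Hazel's: δ ≥ 50/87.

50/87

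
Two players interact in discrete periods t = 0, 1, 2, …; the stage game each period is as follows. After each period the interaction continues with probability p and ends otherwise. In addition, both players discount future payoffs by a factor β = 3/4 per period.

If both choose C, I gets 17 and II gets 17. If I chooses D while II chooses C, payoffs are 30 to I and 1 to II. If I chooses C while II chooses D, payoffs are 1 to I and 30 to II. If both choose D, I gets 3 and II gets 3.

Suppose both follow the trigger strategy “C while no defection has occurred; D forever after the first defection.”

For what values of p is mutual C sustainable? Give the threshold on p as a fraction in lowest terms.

With continuation probability p and discount β, the effective per-period discount factor is βp.
Grim-trigger IC: βp ≥ (30−17)/(30−3) = 13/27.
So p ≥ (13/27)/(3/4) = 52/81.

52/81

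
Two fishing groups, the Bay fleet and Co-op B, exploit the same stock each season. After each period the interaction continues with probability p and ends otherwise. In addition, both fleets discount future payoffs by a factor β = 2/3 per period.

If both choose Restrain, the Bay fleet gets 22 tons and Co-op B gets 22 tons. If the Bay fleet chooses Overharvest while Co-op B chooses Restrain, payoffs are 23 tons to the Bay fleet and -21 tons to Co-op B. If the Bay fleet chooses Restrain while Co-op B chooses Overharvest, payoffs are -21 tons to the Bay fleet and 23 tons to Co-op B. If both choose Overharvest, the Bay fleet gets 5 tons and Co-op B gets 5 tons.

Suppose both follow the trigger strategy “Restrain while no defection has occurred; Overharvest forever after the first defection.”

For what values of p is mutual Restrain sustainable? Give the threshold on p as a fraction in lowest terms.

Expected continuation weight on next period's payoff is β·p = 2/3·p, which plays the role of the discount factor.
Cooperation requires 2/3·p ≥ (23−22)/(23−5) = 1/18, hence p ≥ 1/12.

1/12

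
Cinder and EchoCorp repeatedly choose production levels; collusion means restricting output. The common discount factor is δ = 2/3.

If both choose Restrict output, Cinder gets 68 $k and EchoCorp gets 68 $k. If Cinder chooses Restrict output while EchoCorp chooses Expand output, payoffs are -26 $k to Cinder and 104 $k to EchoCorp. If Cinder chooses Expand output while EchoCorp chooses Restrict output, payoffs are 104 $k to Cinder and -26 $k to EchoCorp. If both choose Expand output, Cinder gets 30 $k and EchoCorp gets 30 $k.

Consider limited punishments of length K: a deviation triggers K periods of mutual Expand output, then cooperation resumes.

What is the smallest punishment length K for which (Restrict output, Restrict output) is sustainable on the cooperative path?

IC: δ(1−δ^K)/(1−δ) ≥ (104−68)/(68−30) = 18/19.
With δ = 2/3: need 1 − δ^K ≥ 18/19·(1−2/3)/(2/3), i.e. δ^K ≤ 0.5263.
Since (2/3)^1 = 0.6667 and (2/3)^2 = 0.4444, the smallest such K is 2.

2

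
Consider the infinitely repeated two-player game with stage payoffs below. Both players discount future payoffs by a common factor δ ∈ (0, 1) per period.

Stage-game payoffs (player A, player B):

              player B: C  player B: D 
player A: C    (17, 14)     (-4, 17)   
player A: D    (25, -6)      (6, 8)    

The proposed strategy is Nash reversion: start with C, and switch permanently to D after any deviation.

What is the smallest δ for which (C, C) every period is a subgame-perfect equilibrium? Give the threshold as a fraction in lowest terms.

player A's threshold: (25−17)/(25−6) = 8/19.
player B's threshold: (17−14)/(17−8) = 1/3.
8/19 > 1/3, so player A binds and δ* = 8/19.

8/19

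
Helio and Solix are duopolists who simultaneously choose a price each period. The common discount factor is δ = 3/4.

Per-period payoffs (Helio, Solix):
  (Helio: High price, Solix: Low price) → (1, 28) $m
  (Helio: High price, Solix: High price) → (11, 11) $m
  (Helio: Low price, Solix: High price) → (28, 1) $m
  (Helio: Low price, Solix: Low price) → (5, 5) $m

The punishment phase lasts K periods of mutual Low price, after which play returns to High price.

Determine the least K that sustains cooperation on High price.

No profitable deviation requires (11−5)(δ+…+δ^K) ≥ 28−11, i.e. δ+…+δ^K ≥ 17/6 ≈ 2.8333.
With δ = 3/4, the partial sums are K=1: 0.7500, K=2: 1.3125, …, K=9: 2.7747, K=10: 2.8311, K=11: 2.8733.
K = 11 is the first length at which the sum reaches 2.8333.

11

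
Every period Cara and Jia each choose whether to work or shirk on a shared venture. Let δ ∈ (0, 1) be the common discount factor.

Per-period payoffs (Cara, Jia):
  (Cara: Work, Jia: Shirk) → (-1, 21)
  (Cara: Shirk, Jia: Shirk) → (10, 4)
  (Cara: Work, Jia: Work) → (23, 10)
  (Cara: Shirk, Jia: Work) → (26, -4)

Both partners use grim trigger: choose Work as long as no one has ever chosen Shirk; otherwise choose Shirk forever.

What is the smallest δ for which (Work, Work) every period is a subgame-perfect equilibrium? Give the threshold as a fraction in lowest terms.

Cara: cooperation gives 23 each period; deviation gives 26 once then 10 forever.
  23/(1−δ) ≥ 26 + 10δ/(1−δ) ⇒ δ ≥ 3/16.
Jia: cooperation gives 10 each period; deviation gives 21 once then 4 forever.
  δ ≥ 11/17.
Both must hold, so the binding constraint is Jia's: δ ≥ 11/17.

11/17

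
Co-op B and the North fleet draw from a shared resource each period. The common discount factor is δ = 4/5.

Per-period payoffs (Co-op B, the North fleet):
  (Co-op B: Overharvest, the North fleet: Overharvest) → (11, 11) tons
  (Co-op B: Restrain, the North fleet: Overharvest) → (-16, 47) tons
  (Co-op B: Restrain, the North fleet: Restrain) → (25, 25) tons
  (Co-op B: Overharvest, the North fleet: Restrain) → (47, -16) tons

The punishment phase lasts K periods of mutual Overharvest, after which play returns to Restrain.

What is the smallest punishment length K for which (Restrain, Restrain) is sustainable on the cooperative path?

3

No profitable deviation requires (25−11)(δ+…+δ^K) ≥ 47−25, i.e. δ+…+δ^K ≥ 11/7 ≈ 1.5714.
With δ = 4/5, the partial sums are K=1: 0.8000, K=2: 1.4400, K=3: 1.9520.
K = 3 is the first length at which the sum reaches 1.5714.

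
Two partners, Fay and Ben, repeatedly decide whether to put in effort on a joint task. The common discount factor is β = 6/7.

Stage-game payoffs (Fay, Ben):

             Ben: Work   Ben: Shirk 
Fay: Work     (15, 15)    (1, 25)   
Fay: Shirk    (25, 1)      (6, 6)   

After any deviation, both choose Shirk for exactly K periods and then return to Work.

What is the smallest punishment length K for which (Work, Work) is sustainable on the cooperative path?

2

Need Σ_{k=1}^{K} β^k ≥ (25−15)/(15−6) = 1.1111 at β = 6/7.
At K = 1 the sum is 0.8571 < 1.1111; at K = 2 it is 1.5918 ≥ 1.1111.
So the minimum punishment length is K = 2.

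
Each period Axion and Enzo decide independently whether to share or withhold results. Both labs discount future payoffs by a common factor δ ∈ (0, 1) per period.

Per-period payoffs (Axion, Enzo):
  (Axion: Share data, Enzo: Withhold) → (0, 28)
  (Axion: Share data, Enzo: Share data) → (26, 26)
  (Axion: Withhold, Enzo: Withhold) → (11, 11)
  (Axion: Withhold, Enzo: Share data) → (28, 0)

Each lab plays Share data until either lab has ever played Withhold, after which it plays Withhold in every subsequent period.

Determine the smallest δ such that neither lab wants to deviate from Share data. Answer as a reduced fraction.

2/17

One-period gain from deviating is 28 − 26 = 2. The loss is 26 − 11 = 15 in every subsequent period, with present value 15·δ/(1−δ).
Deviation is unprofitable when 15·δ/(1−δ) ≥ 2, i.e. δ/(1−δ) ≥ 2/15.
Equivalently δ ≥ 2/(2+15) = 2/17.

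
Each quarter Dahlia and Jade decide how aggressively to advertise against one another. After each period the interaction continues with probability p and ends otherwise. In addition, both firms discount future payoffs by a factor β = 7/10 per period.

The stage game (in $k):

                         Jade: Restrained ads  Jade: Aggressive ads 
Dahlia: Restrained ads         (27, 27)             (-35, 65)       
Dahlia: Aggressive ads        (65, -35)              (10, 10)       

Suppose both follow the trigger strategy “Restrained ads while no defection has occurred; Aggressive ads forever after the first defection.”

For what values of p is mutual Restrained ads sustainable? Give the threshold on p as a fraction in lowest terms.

Expected continuation weight on next period's payoff is β·p = 7/10·p, which plays the role of the discount factor.
Cooperation requires 7/10·p ≥ (65−27)/(65−10) = 38/55, hence p ≥ 76/77.

76/77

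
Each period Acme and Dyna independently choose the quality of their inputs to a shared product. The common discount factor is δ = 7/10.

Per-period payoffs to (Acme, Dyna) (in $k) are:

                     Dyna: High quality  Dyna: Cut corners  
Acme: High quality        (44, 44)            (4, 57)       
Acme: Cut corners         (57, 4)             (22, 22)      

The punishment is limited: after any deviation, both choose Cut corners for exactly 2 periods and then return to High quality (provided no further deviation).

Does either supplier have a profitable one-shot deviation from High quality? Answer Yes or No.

Comparing payoff streams over the 3 periods until play realigns: cooperate → 44(1+δ+…+δ^2); deviate → 57 + 22(δ+…+δ^2).
Cooperation is sustained iff (44−22)(δ+…+δ^2) ≥ 57−44.
δ+…+δ^2 = 7/10·(1−(7/10)^2)/(1−7/10) = 1.1900, and (57−44)/(44−22) = 0.5909.
1.1900 ≥ 0.5909, so cooperation is sustainable.

No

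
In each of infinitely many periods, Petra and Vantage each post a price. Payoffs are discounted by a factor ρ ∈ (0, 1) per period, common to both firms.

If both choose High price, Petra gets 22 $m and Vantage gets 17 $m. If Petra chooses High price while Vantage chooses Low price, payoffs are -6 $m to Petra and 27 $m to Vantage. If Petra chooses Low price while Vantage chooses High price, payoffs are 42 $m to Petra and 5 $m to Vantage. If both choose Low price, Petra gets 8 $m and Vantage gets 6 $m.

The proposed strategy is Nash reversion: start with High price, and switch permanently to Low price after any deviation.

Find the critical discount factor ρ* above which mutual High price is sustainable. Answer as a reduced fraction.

Petra's threshold: (42−22)/(42−8) = 10/17.
Vantage's threshold: (27−17)/(27−6) = 10/21.
10/17 > 10/21, so Petra binds and ρ* = 10/17.

10/17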